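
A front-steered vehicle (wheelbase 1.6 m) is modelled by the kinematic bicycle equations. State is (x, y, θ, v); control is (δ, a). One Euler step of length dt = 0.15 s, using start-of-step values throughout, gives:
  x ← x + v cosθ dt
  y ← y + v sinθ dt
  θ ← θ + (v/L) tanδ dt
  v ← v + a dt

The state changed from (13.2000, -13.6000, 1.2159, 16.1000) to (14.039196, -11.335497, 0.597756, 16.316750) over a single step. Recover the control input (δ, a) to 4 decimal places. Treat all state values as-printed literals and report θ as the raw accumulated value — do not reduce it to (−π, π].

a = (v'−v)/dt = (0.216750)/0.15 = 1.4450
Δθ = θ'−θ = -0.618144;  (v·dt/L) = 16.1000·0.15/1.6 = 1.509375
tan δ = Δθ·L/(v·dt) = -0.409536  →  δ = -0.3887

δ = -0.3887, a = 1.4450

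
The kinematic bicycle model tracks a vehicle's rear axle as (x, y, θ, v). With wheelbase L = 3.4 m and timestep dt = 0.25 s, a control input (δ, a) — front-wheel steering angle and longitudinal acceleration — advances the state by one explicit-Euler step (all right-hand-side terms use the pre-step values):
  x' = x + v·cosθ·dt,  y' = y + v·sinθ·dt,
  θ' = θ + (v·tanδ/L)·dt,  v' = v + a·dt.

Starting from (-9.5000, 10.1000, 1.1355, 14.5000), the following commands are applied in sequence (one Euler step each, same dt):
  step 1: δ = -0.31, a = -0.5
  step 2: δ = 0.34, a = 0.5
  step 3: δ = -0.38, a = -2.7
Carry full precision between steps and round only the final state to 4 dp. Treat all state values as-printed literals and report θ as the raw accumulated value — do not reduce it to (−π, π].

after step 1 (δ=-0.31, a=-0.5): (-7.971413, 13.386951, 0.793974, 14.375000)
after step 2 (δ=0.34, a=0.5): (-5.452135, 15.949816, 1.167869, 14.500000)
after step 3 (δ=-0.38, a=-2.7): (-4.030726, 19.284515, 0.742025, 13.825000)

(-4.0307, 19.2845, 0.7420, 13.8250)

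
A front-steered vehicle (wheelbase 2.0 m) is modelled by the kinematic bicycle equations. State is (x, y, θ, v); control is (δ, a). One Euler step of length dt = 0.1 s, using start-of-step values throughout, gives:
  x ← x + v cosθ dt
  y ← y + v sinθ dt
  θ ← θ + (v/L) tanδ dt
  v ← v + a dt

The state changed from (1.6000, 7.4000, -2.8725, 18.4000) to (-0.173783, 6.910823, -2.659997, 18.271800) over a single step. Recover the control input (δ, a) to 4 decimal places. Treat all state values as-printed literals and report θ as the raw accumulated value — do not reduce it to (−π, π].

a = (v'−v)/dt = (-0.128200)/0.1 = -1.2820
Δθ = θ'−θ = 0.212503;  (v·dt/L) = 18.4000·0.1/2.0 = 0.920000
tan δ = Δθ·L/(v·dt) = 0.230982  →  δ = 0.2270

δ = 0.2270, a = -1.2820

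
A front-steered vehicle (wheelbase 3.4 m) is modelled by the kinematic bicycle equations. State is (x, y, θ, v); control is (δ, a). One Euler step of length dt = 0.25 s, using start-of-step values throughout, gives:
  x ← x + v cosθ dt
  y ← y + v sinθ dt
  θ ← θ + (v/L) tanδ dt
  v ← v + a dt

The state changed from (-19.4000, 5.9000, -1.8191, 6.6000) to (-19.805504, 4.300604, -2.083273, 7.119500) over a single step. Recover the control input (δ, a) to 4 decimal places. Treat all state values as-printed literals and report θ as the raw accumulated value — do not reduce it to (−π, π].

δ = -0.4985, a = 2.0780

a = (v'−v)/dt = (0.519500)/0.25 = 2.0780
Δθ = θ'−θ = -0.264173;  (v·dt/L) = 6.6000·0.25/3.4 = 0.485294
tan δ = Δθ·L/(v·dt) = -0.544356  →  δ = -0.4985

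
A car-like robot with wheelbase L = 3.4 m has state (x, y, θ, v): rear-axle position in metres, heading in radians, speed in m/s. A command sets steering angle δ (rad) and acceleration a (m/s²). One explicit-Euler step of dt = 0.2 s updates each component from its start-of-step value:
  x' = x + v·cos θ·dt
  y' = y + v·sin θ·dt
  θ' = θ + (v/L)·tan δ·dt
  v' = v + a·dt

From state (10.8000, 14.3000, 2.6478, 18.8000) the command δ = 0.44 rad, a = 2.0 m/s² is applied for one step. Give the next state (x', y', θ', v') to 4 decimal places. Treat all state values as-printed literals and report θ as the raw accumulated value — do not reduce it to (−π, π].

x' = 10.8000 + 18.8000·cos(2.6478)·0.2 = 7.4892
y' = 14.3000 + 18.8000·sin(2.6478)·0.2 = 16.0821
θ' = 2.6478 + (18.8000/3.4)·tan(0.44)·0.2 = 3.1684
v' = 18.8000 + 2.0000·0.2 = 19.2000

(7.4892, 16.0821, 3.1684, 19.2000)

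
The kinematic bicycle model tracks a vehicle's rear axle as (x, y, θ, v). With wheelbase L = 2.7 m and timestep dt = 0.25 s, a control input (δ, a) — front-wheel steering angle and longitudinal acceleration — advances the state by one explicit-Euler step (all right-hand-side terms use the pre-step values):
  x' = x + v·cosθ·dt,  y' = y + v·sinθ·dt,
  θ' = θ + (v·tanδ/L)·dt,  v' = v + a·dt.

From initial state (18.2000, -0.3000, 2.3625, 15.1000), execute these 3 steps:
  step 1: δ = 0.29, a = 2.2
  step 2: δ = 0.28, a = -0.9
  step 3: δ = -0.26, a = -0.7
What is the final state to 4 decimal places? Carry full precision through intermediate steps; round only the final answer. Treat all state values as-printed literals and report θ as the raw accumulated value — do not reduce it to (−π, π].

after step 1 (δ=0.29, a=2.2): (15.513894, 2.352444, 2.779725, 15.650000)
after step 2 (δ=0.28, a=-0.9): (11.854777, 3.737552, 3.196413, 15.425000)
after step 3 (δ=-0.26, a=-0.7): (8.004320, 3.526258, 2.816470, 15.250000)

(8.0043, 3.5263, 2.8165, 15.2500)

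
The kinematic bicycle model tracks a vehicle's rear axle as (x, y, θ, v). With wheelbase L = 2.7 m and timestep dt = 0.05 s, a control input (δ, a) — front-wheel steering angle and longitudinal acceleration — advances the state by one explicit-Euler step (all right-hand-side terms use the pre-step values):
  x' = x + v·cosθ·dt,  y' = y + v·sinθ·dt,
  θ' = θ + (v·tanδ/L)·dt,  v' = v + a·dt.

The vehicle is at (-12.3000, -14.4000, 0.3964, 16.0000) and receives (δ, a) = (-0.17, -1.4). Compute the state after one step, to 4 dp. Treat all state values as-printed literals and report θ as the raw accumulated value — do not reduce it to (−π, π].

x' = -12.3000 + 16.0000·cos(0.3964)·0.05 = -11.5620
y' = -14.4000 + 16.0000·sin(0.3964)·0.05 = -14.0911
θ' = 0.3964 + (16.0000/2.7)·tan(-0.17)·0.05 = 0.3455
v' = 16.0000 − 1.4000·0.05 = 15.9300

(-11.5620, -14.0911, 0.3455, 15.9300)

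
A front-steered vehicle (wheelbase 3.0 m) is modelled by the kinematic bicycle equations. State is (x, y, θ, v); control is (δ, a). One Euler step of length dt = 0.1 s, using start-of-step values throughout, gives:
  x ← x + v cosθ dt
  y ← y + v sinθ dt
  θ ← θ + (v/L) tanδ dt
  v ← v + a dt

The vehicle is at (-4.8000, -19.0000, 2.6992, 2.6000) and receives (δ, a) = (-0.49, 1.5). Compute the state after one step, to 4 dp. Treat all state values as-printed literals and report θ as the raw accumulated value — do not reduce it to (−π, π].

x' = -4.8000 + 2.6000·cos(2.6992)·0.1 = -5.0350
y' = -19.0000 + 2.6000·sin(2.6992)·0.1 = -18.8887
θ' = 2.6992 + (2.6000/3.0)·tan(-0.49)·0.1 = 2.6530
v' = 2.6000 + 1.5000·0.1 = 2.7500

(-5.0350, -18.8887, 2.6530, 2.7500)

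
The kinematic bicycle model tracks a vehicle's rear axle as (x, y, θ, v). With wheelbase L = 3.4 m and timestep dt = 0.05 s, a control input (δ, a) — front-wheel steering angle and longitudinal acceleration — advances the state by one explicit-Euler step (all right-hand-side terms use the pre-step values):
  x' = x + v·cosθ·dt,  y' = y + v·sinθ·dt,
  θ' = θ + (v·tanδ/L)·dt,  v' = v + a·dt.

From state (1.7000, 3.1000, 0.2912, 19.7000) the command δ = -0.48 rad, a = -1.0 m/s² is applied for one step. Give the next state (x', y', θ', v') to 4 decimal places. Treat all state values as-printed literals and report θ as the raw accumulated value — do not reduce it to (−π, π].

(2.6435, 3.3828, 0.1404, 19.6500)

x' = 1.7000 + 19.7000·cos(0.2912)·0.05 = 2.6435
y' = 3.1000 + 19.7000·sin(0.2912)·0.05 = 3.3828
θ' = 0.2912 + (19.7000/3.4)·tan(-0.48)·0.05 = 0.1404
v' = 19.7000 − 1.0000·0.05 = 19.6500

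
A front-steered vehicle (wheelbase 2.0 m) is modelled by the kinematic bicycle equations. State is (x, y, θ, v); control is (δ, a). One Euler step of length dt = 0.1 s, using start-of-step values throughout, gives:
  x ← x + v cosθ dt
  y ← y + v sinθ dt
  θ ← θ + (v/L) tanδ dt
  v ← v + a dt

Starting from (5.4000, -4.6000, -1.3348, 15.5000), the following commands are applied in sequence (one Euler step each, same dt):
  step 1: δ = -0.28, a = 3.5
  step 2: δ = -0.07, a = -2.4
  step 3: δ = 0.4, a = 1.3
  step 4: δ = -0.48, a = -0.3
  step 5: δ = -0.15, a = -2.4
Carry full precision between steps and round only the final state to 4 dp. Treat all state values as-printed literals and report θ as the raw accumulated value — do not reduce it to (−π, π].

(5.9720, -12.3202, -1.8117, 15.4700)

after step 1 (δ=-0.28, a=3.5): (5.762408, -6.107037, -1.557655, 15.850000)
after step 2 (δ=-0.07, a=-2.4): (5.783237, -7.691900, -1.613220, 15.610000)
after step 3 (δ=0.4, a=1.3): (5.717033, -9.251495, -1.283230, 15.740000)
after step 4 (δ=-0.48, a=-0.3): (6.163450, -10.760862, -1.692951, 15.710000)
after step 5 (δ=-0.15, a=-2.4): (5.972022, -12.320156, -1.811668, 15.470000)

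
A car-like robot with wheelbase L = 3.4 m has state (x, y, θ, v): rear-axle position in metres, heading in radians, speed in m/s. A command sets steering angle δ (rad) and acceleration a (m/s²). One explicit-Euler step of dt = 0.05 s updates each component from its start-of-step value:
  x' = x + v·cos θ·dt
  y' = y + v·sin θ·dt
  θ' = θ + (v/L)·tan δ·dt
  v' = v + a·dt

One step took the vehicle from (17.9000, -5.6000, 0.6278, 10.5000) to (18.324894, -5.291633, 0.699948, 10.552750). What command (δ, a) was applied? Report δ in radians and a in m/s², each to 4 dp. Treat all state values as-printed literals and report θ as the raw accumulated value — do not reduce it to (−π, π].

a = (v'−v)/dt = (0.052750)/0.05 = 1.0550
Δθ = θ'−θ = 0.072148;  (v·dt/L) = 10.5000·0.05/3.4 = 0.154412
tan δ = Δθ·L/(v·dt) = 0.467244  →  δ = 0.4371

δ = 0.4371, a = 1.0550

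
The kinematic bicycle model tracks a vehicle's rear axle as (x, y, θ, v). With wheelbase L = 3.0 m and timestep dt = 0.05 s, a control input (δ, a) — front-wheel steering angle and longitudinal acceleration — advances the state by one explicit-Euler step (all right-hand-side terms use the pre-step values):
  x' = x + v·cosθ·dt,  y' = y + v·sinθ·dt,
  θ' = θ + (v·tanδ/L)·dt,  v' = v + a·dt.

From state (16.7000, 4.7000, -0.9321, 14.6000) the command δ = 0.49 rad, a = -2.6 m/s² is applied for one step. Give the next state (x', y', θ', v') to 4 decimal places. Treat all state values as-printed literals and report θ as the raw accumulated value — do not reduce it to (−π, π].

x' = 16.7000 + 14.6000·cos(-0.9321)·0.05 = 17.1352
y' = 4.7000 + 14.6000·sin(-0.9321)·0.05 = 4.1139
θ' = -0.9321 + (14.6000/3.0)·tan(0.49)·0.05 = -0.8023
v' = 14.6000 − 2.6000·0.05 = 14.4700

(17.1352, 4.1139, -0.8023, 14.4700)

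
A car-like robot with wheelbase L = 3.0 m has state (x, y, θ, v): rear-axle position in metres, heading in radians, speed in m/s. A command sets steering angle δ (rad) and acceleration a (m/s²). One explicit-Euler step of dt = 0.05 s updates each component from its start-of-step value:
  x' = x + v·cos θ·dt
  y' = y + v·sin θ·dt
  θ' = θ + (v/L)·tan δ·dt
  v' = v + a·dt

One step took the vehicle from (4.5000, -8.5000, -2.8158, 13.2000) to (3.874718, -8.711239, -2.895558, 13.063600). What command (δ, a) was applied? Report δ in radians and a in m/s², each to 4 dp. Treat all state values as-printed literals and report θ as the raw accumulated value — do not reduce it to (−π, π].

a = (v'−v)/dt = (-0.136400)/0.05 = -2.7280
Δθ = θ'−θ = -0.079758;  (v·dt/L) = 13.2000·0.05/3.0 = 0.220000
tan δ = Δθ·L/(v·dt) = -0.362536  →  δ = -0.3478

δ = -0.3478, a = -2.7280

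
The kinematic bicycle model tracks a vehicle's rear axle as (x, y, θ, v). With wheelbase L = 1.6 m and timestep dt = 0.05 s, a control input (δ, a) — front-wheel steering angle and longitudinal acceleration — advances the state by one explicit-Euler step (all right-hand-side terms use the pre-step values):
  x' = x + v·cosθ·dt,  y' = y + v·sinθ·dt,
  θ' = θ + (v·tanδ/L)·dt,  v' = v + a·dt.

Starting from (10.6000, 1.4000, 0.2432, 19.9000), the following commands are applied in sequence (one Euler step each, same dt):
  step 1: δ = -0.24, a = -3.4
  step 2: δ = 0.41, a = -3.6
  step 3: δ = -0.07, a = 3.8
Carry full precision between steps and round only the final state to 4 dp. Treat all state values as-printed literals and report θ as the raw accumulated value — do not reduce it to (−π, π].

after step 1 (δ=-0.24, a=-3.4): (11.565719, 1.639606, 0.091017, 19.730000)
after step 2 (δ=0.41, a=-3.6): (12.548136, 1.729270, 0.358994, 19.550000)
after step 3 (δ=-0.07, a=3.8): (13.463321, 2.072697, 0.316158, 19.740000)

(13.4633, 2.0727, 0.3162, 19.7400)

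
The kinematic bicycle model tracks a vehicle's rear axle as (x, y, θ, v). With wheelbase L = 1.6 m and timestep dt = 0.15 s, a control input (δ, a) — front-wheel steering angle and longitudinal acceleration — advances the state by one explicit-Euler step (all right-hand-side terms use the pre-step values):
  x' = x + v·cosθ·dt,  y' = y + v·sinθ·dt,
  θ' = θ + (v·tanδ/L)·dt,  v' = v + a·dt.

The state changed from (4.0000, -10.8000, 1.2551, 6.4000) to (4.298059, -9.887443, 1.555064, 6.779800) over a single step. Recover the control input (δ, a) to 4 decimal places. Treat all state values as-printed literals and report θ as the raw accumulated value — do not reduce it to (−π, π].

δ = 0.4636, a = 2.5320

a = (v'−v)/dt = (0.379800)/0.15 = 2.5320
Δθ = θ'−θ = 0.299964;  (v·dt/L) = 6.4000·0.15/1.6 = 0.600000
tan δ = Δθ·L/(v·dt) = 0.499940  →  δ = 0.4636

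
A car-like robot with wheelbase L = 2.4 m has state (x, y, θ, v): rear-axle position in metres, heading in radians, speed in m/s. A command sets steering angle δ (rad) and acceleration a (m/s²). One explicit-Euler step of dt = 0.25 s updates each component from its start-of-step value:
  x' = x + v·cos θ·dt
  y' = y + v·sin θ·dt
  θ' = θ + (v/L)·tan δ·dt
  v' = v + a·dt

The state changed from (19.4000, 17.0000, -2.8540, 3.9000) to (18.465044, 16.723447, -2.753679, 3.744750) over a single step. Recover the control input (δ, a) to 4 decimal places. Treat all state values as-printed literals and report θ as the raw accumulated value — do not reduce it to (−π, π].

a = (v'−v)/dt = (-0.155250)/0.25 = -0.6210
Δθ = θ'−θ = 0.100321;  (v·dt/L) = 3.9000·0.25/2.4 = 0.406250
tan δ = Δθ·L/(v·dt) = 0.246944  →  δ = 0.2421

δ = 0.2421, a = -0.6210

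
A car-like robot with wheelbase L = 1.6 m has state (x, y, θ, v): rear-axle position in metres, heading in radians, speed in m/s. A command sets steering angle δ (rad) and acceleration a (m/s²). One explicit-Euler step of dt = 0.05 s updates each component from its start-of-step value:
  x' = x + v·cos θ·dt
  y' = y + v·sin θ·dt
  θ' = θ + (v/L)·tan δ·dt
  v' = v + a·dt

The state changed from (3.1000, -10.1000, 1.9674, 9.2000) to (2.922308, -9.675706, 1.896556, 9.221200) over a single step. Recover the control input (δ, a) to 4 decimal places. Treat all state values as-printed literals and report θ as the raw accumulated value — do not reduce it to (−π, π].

a = (v'−v)/dt = (0.021200)/0.05 = 0.4240
Δθ = θ'−θ = -0.070844;  (v·dt/L) = 9.2000·0.05/1.6 = 0.287500
tan δ = Δθ·L/(v·dt) = -0.246414  →  δ = -0.2416

δ = -0.2416, a = 0.4240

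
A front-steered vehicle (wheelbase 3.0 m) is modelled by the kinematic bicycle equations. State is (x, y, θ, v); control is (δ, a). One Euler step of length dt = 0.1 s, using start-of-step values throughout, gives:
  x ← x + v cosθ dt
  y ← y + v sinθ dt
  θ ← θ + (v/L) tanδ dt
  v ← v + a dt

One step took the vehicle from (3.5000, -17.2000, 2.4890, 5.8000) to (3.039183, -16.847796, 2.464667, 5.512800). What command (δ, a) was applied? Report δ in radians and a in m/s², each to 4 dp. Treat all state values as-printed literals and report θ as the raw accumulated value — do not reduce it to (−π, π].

δ = -0.1252, a = -2.8720

a = (v'−v)/dt = (-0.287200)/0.1 = -2.8720
Δθ = θ'−θ = -0.024333;  (v·dt/L) = 5.8000·0.1/3.0 = 0.193333
tan δ = Δθ·L/(v·dt) = -0.125860  →  δ = -0.1252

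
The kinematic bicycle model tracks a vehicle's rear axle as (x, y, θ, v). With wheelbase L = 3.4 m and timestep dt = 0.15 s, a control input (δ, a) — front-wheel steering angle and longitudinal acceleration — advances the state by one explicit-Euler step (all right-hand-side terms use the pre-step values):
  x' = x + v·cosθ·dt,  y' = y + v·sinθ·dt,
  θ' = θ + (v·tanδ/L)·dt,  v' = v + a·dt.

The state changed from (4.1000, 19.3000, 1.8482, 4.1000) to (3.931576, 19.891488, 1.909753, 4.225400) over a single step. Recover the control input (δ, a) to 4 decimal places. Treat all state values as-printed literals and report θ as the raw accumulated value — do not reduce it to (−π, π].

a = (v'−v)/dt = (0.125400)/0.15 = 0.8360
Δθ = θ'−θ = 0.061553;  (v·dt/L) = 4.1000·0.15/3.4 = 0.180882
tan δ = Δθ·L/(v·dt) = 0.340293  →  δ = 0.3280

δ = 0.3280, a = 0.8360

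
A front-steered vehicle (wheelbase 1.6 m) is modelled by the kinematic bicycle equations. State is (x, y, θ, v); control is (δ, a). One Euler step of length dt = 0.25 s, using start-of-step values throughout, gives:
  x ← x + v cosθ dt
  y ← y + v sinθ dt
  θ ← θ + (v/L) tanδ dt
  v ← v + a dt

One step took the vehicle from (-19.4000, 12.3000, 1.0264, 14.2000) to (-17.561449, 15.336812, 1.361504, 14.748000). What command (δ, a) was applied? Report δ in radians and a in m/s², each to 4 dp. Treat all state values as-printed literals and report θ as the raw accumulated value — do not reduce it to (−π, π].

a = (v'−v)/dt = (0.548000)/0.25 = 2.1920
Δθ = θ'−θ = 0.335104;  (v·dt/L) = 14.2000·0.25/1.6 = 2.218750
tan δ = Δθ·L/(v·dt) = 0.151033  →  δ = 0.1499

δ = 0.1499, a = 2.1920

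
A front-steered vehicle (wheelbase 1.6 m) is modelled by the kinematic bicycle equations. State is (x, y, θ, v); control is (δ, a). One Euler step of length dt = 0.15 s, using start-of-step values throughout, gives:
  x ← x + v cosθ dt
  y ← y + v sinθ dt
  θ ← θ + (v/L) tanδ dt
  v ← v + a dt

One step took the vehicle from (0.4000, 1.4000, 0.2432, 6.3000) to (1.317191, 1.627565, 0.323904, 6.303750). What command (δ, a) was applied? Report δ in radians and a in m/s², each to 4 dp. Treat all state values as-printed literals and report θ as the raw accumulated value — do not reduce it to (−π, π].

δ = 0.1358, a = 0.0250

a = (v'−v)/dt = (0.003750)/0.15 = 0.0250
Δθ = θ'−θ = 0.080704;  (v·dt/L) = 6.3000·0.15/1.6 = 0.590625
tan δ = Δθ·L/(v·dt) = 0.136642  →  δ = 0.1358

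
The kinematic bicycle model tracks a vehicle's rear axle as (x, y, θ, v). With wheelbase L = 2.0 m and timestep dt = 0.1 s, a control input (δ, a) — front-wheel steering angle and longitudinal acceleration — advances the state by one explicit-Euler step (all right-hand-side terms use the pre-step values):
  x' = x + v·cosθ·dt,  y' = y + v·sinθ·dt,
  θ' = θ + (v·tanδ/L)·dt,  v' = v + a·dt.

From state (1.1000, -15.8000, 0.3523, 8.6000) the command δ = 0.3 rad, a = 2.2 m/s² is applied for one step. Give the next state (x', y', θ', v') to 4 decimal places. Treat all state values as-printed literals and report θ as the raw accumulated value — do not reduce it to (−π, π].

x' = 1.1000 + 8.6000·cos(0.3523)·0.1 = 1.9072
y' = -15.8000 + 8.6000·sin(0.3523)·0.1 = -15.5033
θ' = 0.3523 + (8.6000/2.0)·tan(0.3)·0.1 = 0.4853
v' = 8.6000 + 2.2000·0.1 = 8.8200

(1.9072, -15.5033, 0.4853, 8.8200)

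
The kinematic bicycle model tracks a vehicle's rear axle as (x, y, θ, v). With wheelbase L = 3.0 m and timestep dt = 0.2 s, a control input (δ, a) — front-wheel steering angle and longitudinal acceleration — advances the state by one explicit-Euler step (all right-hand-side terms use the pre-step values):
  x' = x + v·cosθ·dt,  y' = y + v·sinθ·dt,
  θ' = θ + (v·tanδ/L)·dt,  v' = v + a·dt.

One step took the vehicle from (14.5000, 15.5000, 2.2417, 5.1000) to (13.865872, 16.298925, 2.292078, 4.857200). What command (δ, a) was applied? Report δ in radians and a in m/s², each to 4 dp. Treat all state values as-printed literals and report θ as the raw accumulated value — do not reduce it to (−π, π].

a = (v'−v)/dt = (-0.242800)/0.2 = -1.2140
Δθ = θ'−θ = 0.050378;  (v·dt/L) = 5.1000·0.2/3.0 = 0.340000
tan δ = Δθ·L/(v·dt) = 0.148171  →  δ = 0.1471

δ = 0.1471, a = -1.2140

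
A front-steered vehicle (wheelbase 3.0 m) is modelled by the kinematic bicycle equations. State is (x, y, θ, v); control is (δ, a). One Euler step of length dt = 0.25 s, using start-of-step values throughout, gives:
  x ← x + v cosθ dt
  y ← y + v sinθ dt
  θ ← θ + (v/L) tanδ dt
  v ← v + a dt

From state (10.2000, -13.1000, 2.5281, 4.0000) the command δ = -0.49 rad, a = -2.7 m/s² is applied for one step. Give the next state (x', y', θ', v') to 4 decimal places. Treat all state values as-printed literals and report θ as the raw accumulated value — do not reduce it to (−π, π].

(9.3824, -12.5243, 2.3503, 3.3250)

x' = 10.2000 + 4.0000·cos(2.5281)·0.25 = 9.3824
y' = -13.1000 + 4.0000·sin(2.5281)·0.25 = -12.5243
θ' = 2.5281 + (4.0000/3.0)·tan(-0.49)·0.25 = 2.3503
v' = 4.0000 − 2.7000·0.25 = 3.3250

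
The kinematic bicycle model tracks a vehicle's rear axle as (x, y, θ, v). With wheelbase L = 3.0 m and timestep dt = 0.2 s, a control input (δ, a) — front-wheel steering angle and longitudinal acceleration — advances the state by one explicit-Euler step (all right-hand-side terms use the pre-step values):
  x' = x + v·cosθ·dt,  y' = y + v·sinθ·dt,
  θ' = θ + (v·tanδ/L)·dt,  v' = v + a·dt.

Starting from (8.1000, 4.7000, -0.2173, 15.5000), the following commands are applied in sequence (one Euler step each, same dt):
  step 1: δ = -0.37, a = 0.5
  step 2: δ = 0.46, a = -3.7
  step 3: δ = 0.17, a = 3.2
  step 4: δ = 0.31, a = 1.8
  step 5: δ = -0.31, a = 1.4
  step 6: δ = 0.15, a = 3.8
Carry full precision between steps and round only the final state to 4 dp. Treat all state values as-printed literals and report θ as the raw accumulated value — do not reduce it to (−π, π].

after step 1 (δ=-0.37, a=0.5): (11.127098, 4.031659, -0.618092, 15.600000)
after step 2 (δ=0.46, a=-3.7): (13.669853, 2.223678, -0.102825, 14.860000)
after step 3 (δ=0.17, a=3.2): (16.626155, 1.918619, 0.067229, 15.500000)
after step 4 (δ=0.31, a=1.8): (19.719152, 2.126874, 0.398235, 15.860000)
after step 5 (δ=-0.31, a=1.4): (22.642934, 3.356949, 0.059542, 16.140000)
after step 6 (δ=0.15, a=3.8): (25.865213, 3.549036, 0.222163, 16.900000)

(25.8652, 3.5490, 0.2222, 16.9000)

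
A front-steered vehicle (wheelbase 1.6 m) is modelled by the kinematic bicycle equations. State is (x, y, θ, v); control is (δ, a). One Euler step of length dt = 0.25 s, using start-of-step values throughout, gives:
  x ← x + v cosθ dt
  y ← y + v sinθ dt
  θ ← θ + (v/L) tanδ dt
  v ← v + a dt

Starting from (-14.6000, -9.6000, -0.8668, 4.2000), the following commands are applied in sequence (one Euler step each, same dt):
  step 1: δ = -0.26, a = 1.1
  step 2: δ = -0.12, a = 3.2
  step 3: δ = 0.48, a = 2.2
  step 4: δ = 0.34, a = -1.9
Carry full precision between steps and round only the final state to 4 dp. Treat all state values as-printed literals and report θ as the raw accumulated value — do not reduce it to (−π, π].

after step 1 (δ=-0.26, a=1.1): (-13.920367, -10.400375, -1.041377, 4.475000)
after step 2 (δ=-0.12, a=3.2): (-13.355362, -11.365968, -1.125688, 5.275000)
after step 3 (δ=0.48, a=2.2): (-12.787567, -12.556224, -0.696591, 5.825000)
after step 4 (δ=0.34, a=-1.9): (-11.670574, -13.490564, -0.374635, 5.350000)

(-11.6706, -13.4906, -0.3746, 5.3500)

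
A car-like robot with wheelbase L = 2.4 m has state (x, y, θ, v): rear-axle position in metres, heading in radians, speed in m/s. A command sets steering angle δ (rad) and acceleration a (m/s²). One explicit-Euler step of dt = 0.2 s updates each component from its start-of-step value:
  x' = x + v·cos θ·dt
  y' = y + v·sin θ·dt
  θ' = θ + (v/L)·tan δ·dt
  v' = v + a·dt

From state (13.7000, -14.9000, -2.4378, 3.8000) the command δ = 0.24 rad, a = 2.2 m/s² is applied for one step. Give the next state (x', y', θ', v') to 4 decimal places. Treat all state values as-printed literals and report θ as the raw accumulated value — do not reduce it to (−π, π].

x' = 13.7000 + 3.8000·cos(-2.4378)·0.2 = 13.1206
y' = -14.9000 + 3.8000·sin(-2.4378)·0.2 = -15.3918
θ' = -2.4378 + (3.8000/2.4)·tan(0.24)·0.2 = -2.3603
v' = 3.8000 + 2.2000·0.2 = 4.2400

(13.1206, -15.3918, -2.3603, 4.2400)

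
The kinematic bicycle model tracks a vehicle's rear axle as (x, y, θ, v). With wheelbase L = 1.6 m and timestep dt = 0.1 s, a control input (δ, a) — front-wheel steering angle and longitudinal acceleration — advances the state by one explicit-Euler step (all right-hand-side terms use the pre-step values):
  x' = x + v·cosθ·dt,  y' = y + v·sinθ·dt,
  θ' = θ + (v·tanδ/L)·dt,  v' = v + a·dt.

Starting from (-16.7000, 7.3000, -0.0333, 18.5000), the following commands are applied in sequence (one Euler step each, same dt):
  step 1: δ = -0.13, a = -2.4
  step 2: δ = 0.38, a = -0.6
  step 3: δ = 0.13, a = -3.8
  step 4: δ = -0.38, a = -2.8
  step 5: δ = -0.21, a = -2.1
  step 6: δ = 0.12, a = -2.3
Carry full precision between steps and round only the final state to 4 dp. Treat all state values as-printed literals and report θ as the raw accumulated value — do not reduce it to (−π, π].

after step 1 (δ=-0.13, a=-2.4): (-14.851026, 7.238406, -0.184465, 18.260000)
after step 2 (δ=0.38, a=-0.6): (-13.056005, 6.903480, 0.271365, 18.200000)
after step 3 (δ=0.13, a=-3.8): (-11.302606, 7.391325, 0.420078, 17.820000)
after step 4 (δ=-0.38, a=-2.8): (-9.675538, 8.118082, -0.024767, 17.540000)
after step 5 (δ=-0.21, a=-2.1): (-7.922076, 8.074644, -0.258425, 17.330000)
after step 6 (δ=0.12, a=-2.3): (-6.246623, 7.631762, -0.127822, 17.100000)

(-6.2466, 7.6318, -0.1278, 17.1000)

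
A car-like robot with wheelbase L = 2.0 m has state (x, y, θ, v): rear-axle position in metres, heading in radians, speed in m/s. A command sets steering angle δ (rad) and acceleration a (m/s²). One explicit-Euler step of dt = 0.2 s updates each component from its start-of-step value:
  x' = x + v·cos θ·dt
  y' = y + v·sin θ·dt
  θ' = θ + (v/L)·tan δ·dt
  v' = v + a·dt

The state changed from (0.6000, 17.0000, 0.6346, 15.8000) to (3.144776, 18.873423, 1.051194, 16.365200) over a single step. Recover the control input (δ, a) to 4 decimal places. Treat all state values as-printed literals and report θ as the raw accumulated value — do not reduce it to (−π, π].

a = (v'−v)/dt = (0.565200)/0.2 = 2.8260
Δθ = θ'−θ = 0.416594;  (v·dt/L) = 15.8000·0.2/2.0 = 1.580000
tan δ = Δθ·L/(v·dt) = 0.263667  →  δ = 0.2578

δ = 0.2578, a = 2.8260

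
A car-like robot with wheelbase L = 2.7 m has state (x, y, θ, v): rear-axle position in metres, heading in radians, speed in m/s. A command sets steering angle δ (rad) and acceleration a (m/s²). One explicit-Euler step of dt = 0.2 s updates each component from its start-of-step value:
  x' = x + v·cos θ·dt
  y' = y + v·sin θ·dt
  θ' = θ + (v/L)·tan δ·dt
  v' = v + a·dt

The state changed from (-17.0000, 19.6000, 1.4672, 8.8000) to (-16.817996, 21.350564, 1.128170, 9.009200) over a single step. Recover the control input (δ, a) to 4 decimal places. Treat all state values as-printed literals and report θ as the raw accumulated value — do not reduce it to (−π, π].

δ = -0.4796, a = 1.0460

a = (v'−v)/dt = (0.209200)/0.2 = 1.0460
Δθ = θ'−θ = -0.339030;  (v·dt/L) = 8.8000·0.2/2.7 = 0.651852
tan δ = Δθ·L/(v·dt) = -0.520103  →  δ = -0.4796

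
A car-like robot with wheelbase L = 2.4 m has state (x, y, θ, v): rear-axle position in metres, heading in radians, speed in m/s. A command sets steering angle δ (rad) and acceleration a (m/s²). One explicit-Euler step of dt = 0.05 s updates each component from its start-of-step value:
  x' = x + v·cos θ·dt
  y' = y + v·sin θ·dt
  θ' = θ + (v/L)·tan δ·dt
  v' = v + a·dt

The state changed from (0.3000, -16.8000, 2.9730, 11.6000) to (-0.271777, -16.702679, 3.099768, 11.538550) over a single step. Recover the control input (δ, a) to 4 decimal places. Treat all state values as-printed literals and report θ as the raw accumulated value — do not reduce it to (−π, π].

δ = 0.4831, a = -1.2290

a = (v'−v)/dt = (-0.061450)/0.05 = -1.2290
Δθ = θ'−θ = 0.126768;  (v·dt/L) = 11.6000·0.05/2.4 = 0.241667
tan δ = Δθ·L/(v·dt) = 0.524557  →  δ = 0.4831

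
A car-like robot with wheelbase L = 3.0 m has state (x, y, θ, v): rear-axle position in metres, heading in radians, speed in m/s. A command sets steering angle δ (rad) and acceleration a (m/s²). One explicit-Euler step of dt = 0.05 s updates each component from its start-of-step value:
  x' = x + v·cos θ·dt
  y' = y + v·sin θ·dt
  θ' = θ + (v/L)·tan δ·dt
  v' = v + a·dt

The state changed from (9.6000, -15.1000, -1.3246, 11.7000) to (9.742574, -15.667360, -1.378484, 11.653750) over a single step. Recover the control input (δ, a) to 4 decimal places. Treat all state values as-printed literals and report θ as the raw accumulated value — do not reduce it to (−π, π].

a = (v'−v)/dt = (-0.046250)/0.05 = -0.9250
Δθ = θ'−θ = -0.053884;  (v·dt/L) = 11.7000·0.05/3.0 = 0.195000
tan δ = Δθ·L/(v·dt) = -0.276328  →  δ = -0.2696

δ = -0.2696, a = -0.9250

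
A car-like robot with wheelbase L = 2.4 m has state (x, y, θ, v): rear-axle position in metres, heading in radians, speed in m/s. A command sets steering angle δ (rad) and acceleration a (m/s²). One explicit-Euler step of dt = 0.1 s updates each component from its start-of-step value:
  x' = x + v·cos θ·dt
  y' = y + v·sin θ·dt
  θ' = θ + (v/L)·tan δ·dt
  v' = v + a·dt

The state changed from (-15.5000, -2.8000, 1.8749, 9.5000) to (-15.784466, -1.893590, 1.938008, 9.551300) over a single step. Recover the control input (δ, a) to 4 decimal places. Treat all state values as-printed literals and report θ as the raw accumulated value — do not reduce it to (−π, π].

δ = 0.1581, a = 0.5130

a = (v'−v)/dt = (0.051300)/0.1 = 0.5130
Δθ = θ'−θ = 0.063108;  (v·dt/L) = 9.5000·0.1/2.4 = 0.395833
tan δ = Δθ·L/(v·dt) = 0.159431  →  δ = 0.1581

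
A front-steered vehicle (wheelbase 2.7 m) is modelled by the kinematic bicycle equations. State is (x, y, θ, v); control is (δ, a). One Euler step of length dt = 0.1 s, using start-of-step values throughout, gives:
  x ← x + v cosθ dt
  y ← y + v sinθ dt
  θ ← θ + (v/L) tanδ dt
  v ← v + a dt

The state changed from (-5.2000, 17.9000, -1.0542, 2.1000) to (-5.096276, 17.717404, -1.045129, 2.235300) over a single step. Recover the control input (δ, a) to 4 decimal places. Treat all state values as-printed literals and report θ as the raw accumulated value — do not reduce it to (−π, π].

a = (v'−v)/dt = (0.135300)/0.1 = 1.3530
Δθ = θ'−θ = 0.009071;  (v·dt/L) = 2.1000·0.1/2.7 = 0.077778
tan δ = Δθ·L/(v·dt) = 0.116627  →  δ = 0.1161

δ = 0.1161, a = 1.3530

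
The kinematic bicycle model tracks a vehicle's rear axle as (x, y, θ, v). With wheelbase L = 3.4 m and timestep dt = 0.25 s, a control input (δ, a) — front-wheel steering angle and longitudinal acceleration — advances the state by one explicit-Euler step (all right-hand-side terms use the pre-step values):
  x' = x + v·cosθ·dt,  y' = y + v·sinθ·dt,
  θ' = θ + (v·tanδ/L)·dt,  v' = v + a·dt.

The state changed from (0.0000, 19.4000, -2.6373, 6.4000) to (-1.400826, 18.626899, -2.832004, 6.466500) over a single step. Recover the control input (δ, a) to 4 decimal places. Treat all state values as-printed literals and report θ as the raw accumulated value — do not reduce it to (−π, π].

δ = -0.3923, a = 0.2660

a = (v'−v)/dt = (0.066500)/0.25 = 0.2660
Δθ = θ'−θ = -0.194704;  (v·dt/L) = 6.4000·0.25/3.4 = 0.470588
tan δ = Δθ·L/(v·dt) = -0.413746  →  δ = -0.3923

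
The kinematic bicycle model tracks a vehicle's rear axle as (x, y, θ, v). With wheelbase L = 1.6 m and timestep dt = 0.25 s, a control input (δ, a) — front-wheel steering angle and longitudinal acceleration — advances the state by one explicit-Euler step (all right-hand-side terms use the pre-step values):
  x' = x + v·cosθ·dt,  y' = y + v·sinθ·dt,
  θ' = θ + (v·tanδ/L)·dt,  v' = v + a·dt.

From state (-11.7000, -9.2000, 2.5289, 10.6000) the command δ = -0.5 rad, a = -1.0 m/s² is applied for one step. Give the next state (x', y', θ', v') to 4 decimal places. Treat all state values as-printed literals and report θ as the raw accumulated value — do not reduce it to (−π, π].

x' = -11.7000 + 10.6000·cos(2.5289)·0.25 = -13.8680
y' = -9.2000 + 10.6000·sin(2.5289)·0.25 = -7.6761
θ' = 2.5289 + (10.6000/1.6)·tan(-0.5)·0.25 = 1.6241
v' = 10.6000 − 1.0000·0.25 = 10.3500

(-13.8680, -7.6761, 1.6241, 10.3500)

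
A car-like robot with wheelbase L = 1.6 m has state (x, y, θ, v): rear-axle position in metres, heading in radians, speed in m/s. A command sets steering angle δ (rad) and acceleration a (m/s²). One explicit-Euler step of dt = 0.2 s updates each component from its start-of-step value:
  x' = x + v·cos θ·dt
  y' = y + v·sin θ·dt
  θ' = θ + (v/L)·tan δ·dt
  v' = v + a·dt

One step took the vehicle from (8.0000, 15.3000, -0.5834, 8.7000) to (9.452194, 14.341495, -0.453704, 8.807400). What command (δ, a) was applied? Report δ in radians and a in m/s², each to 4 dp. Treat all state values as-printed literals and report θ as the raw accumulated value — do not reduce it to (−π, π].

δ = 0.1187, a = 0.5370

a = (v'−v)/dt = (0.107400)/0.2 = 0.5370
Δθ = θ'−θ = 0.129696;  (v·dt/L) = 8.7000·0.2/1.6 = 1.087500
tan δ = Δθ·L/(v·dt) = 0.119261  →  δ = 0.1187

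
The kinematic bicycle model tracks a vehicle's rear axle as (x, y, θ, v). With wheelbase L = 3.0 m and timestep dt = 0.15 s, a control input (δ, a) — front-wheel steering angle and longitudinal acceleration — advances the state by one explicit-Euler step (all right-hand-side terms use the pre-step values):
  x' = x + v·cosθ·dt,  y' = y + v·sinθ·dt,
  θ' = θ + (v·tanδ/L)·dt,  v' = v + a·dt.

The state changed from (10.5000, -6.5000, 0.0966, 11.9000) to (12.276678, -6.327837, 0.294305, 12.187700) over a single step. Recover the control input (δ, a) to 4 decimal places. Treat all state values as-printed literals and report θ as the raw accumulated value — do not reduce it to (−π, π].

δ = 0.3208, a = 1.9180

a = (v'−v)/dt = (0.287700)/0.15 = 1.9180
Δθ = θ'−θ = 0.197705;  (v·dt/L) = 11.9000·0.15/3.0 = 0.595000
tan δ = Δθ·L/(v·dt) = 0.332277  →  δ = 0.3208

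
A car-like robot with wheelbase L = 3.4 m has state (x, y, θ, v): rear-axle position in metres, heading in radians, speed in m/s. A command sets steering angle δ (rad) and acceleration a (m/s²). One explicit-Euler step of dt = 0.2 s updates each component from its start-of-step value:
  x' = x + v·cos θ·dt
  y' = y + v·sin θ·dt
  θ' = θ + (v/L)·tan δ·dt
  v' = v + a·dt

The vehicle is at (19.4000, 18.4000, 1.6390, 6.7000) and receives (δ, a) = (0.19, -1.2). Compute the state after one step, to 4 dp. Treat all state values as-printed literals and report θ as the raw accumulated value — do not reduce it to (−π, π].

x' = 19.4000 + 6.7000·cos(1.6390)·0.2 = 19.3087
y' = 18.4000 + 6.7000·sin(1.6390)·0.2 = 19.7369
θ' = 1.6390 + (6.7000/3.4)·tan(0.19)·0.2 = 1.7148
v' = 6.7000 − 1.2000·0.2 = 6.4600

(19.3087, 19.7369, 1.7148, 6.4600)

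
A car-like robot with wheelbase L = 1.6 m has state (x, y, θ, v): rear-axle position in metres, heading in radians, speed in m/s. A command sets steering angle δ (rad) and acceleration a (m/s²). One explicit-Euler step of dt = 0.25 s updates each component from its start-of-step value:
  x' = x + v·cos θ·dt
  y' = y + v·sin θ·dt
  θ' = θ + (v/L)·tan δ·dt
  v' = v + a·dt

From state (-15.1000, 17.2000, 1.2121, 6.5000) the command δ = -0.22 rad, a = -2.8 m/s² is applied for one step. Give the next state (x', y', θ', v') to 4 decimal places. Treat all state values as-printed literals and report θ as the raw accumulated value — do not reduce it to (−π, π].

(-14.5295, 18.7216, 0.9850, 5.8000)

x' = -15.1000 + 6.5000·cos(1.2121)·0.25 = -14.5295
y' = 17.2000 + 6.5000·sin(1.2121)·0.25 = 18.7216
θ' = 1.2121 + (6.5000/1.6)·tan(-0.22)·0.25 = 0.9850
v' = 6.5000 − 2.8000·0.25 = 5.8000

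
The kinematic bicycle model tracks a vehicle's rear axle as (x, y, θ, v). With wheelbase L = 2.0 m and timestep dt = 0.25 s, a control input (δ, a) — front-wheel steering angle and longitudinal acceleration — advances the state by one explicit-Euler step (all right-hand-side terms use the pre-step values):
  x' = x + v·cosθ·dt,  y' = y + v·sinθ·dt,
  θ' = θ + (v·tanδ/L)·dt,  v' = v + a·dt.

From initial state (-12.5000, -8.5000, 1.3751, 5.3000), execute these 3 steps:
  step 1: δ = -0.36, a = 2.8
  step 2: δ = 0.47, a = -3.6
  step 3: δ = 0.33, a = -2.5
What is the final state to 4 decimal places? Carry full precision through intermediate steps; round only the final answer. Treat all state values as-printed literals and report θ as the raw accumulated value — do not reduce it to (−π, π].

(-11.5149, -4.5740, 1.7251, 4.4750)

after step 1 (δ=-0.36, a=2.8): (-12.242354, -7.200291, 1.125733, 6.000000)
after step 2 (δ=0.47, a=-3.6): (-11.596582, -5.846416, 1.506708, 5.100000)
after step 3 (δ=0.33, a=-2.5): (-11.514925, -4.574033, 1.725067, 4.475000)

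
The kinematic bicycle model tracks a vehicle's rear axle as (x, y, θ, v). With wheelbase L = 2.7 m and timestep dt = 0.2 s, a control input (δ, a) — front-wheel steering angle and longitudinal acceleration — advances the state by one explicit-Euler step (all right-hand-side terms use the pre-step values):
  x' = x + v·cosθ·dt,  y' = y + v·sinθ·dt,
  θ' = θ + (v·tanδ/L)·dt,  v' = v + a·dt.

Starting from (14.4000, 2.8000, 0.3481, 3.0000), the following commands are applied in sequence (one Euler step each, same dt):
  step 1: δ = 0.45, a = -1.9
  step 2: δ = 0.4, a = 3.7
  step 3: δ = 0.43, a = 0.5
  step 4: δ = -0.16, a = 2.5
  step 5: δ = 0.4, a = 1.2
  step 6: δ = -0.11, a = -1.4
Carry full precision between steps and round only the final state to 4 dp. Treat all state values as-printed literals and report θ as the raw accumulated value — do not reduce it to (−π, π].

(17.8346, 5.0157, 0.6999, 3.9200)

after step 1 (δ=0.45, a=-1.9): (14.964014, 3.004667, 0.455446, 2.620000)
after step 2 (δ=0.4, a=3.7): (15.434600, 3.235155, 0.537499, 3.360000)
after step 3 (δ=0.43, a=0.5): (16.011842, 3.579212, 0.651644, 3.460000)
after step 4 (δ=-0.16, a=2.5): (16.562043, 3.998906, 0.610283, 3.960000)
after step 5 (δ=0.4, a=1.2): (17.211075, 4.452801, 0.734303, 4.200000)
after step 6 (δ=-0.11, a=-1.4): (17.834606, 5.015660, 0.699942, 3.920000)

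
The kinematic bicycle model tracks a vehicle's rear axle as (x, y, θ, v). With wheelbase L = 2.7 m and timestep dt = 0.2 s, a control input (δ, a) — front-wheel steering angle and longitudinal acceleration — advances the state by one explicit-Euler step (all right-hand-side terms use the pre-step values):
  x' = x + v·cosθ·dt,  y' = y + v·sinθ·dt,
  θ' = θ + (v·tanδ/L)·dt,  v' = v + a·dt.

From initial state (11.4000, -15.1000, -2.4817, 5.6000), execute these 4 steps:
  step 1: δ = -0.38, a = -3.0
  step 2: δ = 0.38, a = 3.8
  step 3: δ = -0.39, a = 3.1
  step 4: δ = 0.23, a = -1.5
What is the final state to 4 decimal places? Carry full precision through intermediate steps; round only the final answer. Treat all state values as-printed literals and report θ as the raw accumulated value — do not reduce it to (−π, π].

(7.5727, -17.5251, -2.5642, 6.0800)

after step 1 (δ=-0.38, a=-3.0): (10.515135, -15.786596, -2.647382, 5.000000)
after step 2 (δ=0.38, a=3.8): (9.634791, -16.260933, -2.499452, 5.760000)
after step 3 (δ=-0.39, a=3.1): (8.712252, -16.950878, -2.674835, 6.380000)
after step 4 (δ=0.23, a=-1.5): (7.572743, -17.525070, -2.564181, 6.080000)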